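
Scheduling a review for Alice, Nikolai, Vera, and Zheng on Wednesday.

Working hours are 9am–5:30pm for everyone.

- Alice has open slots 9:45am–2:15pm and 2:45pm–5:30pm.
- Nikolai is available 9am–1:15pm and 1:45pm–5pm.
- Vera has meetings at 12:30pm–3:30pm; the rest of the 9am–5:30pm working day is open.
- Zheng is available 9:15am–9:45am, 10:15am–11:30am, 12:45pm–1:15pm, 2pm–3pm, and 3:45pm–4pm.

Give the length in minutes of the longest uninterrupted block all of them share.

75 minutes

Vera free within 09:00–17:30: 09:00–12:30, 15:30–17:30.
Alice ∩ Nikolai: 09:45–13:15, 13:45–14:15, 14:45–17:00.
Alice ∩ Nikolai ∩ Vera: 09:45–12:30, 15:30–17:00.
Alice ∩ Nikolai ∩ Vera ∩ Zheng: 10:15–11:30, 15:45–16:00.
Common window lengths: 75, 15 min; longest is 75.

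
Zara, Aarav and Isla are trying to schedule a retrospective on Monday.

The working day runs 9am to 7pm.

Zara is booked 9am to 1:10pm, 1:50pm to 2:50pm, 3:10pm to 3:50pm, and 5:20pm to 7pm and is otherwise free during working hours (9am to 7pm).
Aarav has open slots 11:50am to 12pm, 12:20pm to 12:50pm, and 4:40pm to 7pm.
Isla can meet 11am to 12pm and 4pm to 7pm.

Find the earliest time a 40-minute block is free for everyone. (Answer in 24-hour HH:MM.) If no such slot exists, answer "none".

Zara free within 09:00–19:00: 13:10–13:50, 14:50–15:10, 15:50–17:20.
Zara ∩ Aarav: 16:40–17:20.
Zara ∩ Aarav ∩ Isla: 16:40–17:20.
Windows ≥ 40 min: 16:40–17:20.
Earliest such window starts at 16:40.

16:40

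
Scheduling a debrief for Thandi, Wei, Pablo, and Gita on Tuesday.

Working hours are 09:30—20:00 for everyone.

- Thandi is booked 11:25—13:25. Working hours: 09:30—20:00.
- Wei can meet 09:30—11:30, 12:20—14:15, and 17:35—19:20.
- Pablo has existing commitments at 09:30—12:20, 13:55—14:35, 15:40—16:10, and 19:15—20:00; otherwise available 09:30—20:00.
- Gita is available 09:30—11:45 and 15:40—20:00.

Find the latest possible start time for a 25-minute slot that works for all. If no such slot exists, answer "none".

Thandi free within 09:30–20:00: 09:30–11:25, 13:25–20:00.
Pablo free within 09:30–20:00: 12:20–13:55, 14:35–15:40, 16:10–19:15.
Thandi ∩ Wei: 09:30–11:25, 13:25–14:15, 17:35–19:20.
Thandi ∩ Wei ∩ Pablo: 13:25–13:55, 17:35–19:15.
Thandi ∩ Wei ∩ Pablo ∩ Gita: 17:35–19:15.
Windows ≥ 25 min: 17:35–19:15.
Latest start in the last window 17:35–19:15 is 19:15 − 25 min = 18:50.

18:50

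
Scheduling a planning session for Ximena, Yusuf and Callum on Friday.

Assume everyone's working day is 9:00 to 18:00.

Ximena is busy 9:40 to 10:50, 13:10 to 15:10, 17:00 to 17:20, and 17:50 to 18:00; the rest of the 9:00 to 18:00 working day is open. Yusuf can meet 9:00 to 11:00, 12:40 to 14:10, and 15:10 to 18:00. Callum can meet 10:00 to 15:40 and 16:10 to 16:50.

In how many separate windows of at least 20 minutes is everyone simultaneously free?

3

Ximena free within 09:00–18:00: 09:00–09:40, 10:50–13:10, 15:10–17:00, 17:20–17:50.
Ximena ∩ Yusuf: 09:00–09:40, 10:50–11:00, 12:40–13:10, 15:10–17:00, 17:20–17:50.
Ximena ∩ Yusuf ∩ Callum: 10:50–11:00, 12:40–13:10, 15:10–15:40, 16:10–16:50.
Windows ≥ 20 min: 12:40–13:10, 15:10–15:40, 16:10–16:50.
That's 3 windows.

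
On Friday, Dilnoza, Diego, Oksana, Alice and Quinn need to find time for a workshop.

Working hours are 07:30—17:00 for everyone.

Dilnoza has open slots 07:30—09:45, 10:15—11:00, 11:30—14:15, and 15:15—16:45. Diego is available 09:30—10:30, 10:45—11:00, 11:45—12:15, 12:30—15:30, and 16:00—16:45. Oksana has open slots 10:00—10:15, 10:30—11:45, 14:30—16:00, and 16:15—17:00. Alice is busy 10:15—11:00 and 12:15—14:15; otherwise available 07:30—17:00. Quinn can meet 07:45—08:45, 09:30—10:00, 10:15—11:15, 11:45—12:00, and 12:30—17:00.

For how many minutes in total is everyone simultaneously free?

45 minutes

Alice free within 07:30–17:00: 07:30–10:15, 11:00–12:15, 14:15–17:00.
Dilnoza ∩ Diego: 09:30–09:45, 10:15–10:30, 10:45–11:00, 11:45–12:15, 12:30–14:15, 15:15–15:30, 16:00–16:45.
Dilnoza ∩ Diego ∩ Oksana: 10:45–11:00, 15:15–15:30, 16:15–16:45.
Dilnoza ∩ Diego ∩ Oksana ∩ Alice: 15:15–15:30, 16:15–16:45.
Dilnoza ∩ Diego ∩ Oksana ∩ Alice ∩ Quinn: 15:15–15:30, 16:15–16:45.
Total common minutes: 15 + 30 = 45.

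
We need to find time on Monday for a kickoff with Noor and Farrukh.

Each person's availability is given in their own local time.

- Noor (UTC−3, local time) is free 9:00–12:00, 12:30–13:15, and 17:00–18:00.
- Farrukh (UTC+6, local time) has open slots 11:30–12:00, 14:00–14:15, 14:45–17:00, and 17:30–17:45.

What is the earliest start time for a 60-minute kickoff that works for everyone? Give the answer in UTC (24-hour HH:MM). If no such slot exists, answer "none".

none

Noor → UTC: 12:00–15:00, 15:30–16:15, 20:00–21:00.
Farrukh → UTC: 05:30–06:00, 08:00–08:15, 08:45–11:00, 11:30–11:45.
Noor ∩ Farrukh: (none).
Windows ≥ 60 min: (none).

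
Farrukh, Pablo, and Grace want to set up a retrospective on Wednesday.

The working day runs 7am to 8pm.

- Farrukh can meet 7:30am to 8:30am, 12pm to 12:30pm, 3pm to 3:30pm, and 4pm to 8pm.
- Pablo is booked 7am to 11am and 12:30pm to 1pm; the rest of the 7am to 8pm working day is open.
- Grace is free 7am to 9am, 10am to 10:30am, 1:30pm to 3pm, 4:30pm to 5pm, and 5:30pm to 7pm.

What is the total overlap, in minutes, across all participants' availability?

120 minutes

Pablo free within 07:00–20:00: 11:00–12:30, 13:00–20:00.
Farrukh ∩ Pablo: 12:00–12:30, 15:00–15:30, 16:00–20:00.
Farrukh ∩ Pablo ∩ Grace: 16:30–17:00, 17:30–19:00.
Total common minutes: 30 + 90 = 120.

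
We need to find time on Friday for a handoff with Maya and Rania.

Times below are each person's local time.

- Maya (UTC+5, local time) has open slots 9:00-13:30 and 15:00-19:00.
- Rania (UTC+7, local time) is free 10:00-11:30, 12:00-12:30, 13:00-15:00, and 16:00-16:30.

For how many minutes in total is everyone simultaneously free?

180 minutes

Maya → UTC: 04:00–08:30, 10:00–14:00.
Rania → UTC: 03:00–04:30, 05:00–05:30, 06:00–08:00, 09:00–09:30.
Maya ∩ Rania: 04:00–04:30, 05:00–05:30, 06:00–08:00.
Total common minutes: 30 + 30 + 120 = 180.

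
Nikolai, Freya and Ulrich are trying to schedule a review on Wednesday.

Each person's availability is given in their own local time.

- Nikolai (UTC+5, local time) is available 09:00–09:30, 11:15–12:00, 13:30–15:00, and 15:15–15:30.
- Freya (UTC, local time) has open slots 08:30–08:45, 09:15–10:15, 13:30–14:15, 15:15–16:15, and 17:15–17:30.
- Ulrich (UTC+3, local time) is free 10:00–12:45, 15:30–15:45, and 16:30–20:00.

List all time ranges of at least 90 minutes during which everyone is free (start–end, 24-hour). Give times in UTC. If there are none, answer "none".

none

Nikolai → UTC: 04:00–04:30, 06:15–07:00, 08:30–10:00, 10:15–10:30.
Freya → UTC: 08:30–08:45, 09:15–10:15, 13:30–14:15, 15:15–16:15, 17:15–17:30.
Ulrich → UTC: 07:00–09:45, 12:30–12:45, 13:30–17:00.
Nikolai ∩ Freya: 08:30–08:45, 09:15–10:00.
Nikolai ∩ Freya ∩ Ulrich: 08:30–08:45, 09:15–09:45.
Windows ≥ 90 min: (none).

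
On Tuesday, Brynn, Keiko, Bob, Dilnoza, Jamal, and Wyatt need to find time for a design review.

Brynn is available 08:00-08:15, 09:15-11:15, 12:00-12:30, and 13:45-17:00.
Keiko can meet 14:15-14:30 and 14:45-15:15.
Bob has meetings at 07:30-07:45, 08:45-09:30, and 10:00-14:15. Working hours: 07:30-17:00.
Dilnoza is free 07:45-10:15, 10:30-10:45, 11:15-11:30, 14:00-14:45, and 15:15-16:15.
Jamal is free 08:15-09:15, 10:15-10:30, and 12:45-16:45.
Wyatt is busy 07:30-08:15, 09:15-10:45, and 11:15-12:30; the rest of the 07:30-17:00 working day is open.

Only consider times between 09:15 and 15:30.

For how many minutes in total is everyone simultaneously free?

15 minutes

Bob free within 07:30–17:00: 07:45–08:45, 09:30–10:00, 14:15–17:00.
Wyatt free within 07:30–17:00: 08:15–09:15, 10:45–11:15, 12:30–17:00.
Brynn ∩ Keiko: 14:15–14:30, 14:45–15:15.
Brynn ∩ Keiko ∩ Bob: 14:15–14:30, 14:45–15:15.
Brynn ∩ Keiko ∩ Bob ∩ Dilnoza: 14:15–14:30.
Brynn ∩ Keiko ∩ Bob ∩ Dilnoza ∩ Jamal: 14:15–14:30.
Brynn ∩ Keiko ∩ Bob ∩ Dilnoza ∩ Jamal ∩ Wyatt: 14:15–14:30.
Restricted to 09:15–15:30: 14:15–14:30.
Total common minutes: 15.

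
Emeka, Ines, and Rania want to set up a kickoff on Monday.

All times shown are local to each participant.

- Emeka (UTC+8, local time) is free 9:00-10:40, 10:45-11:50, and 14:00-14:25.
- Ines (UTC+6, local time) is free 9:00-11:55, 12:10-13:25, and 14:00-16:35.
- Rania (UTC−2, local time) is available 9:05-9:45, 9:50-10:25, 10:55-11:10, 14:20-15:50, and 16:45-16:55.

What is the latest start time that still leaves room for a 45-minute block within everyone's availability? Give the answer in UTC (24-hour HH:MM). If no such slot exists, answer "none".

Emeka → UTC: 01:00–02:40, 02:45–03:50, 06:00–06:25.
Ines → UTC: 03:00–05:55, 06:10–07:25, 08:00–10:35.
Rania → UTC: 11:05–11:45, 11:50–12:25, 12:55–13:10, 16:20–17:50, 18:45–18:55.
Emeka ∩ Ines: 03:00–03:50, 06:10–06:25.
Emeka ∩ Ines ∩ Rania: (none).
Windows ≥ 45 min: (none).

none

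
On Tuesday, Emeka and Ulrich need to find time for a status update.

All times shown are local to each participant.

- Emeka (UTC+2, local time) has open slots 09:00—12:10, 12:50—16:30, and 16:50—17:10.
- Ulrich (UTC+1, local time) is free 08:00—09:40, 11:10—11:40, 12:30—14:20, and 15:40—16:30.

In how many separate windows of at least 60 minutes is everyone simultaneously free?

Emeka → UTC: 07:00–10:10, 10:50–14:30, 14:50–15:10.
Ulrich → UTC: 07:00–08:40, 10:10–10:40, 11:30–13:20, 14:40–15:30.
Emeka ∩ Ulrich: 07:00–08:40, 11:30–13:20, 14:50–15:10.
Windows ≥ 60 min: 07:00–08:40, 11:30–13:20.
That's 2 windows.

2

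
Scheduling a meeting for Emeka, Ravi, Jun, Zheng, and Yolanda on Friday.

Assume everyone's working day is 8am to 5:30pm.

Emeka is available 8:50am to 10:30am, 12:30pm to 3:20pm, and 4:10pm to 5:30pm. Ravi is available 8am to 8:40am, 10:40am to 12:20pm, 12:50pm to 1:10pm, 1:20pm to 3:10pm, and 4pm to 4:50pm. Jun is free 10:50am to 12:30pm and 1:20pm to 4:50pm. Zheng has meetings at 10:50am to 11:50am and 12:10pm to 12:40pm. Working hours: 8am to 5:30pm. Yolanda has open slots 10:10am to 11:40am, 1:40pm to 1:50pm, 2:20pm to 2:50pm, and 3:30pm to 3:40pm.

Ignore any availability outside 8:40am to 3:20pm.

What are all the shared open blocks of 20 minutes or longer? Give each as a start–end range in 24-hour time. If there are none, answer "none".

Zheng free within 08:00–17:30: 08:00–10:50, 11:50–12:10, 12:40–17:30.
Emeka ∩ Ravi: 12:50–13:10, 13:20–15:10, 16:10–16:50.
Emeka ∩ Ravi ∩ Jun: 13:20–15:10, 16:10–16:50.
Emeka ∩ Ravi ∩ Jun ∩ Zheng: 13:20–15:10, 16:10–16:50.
Emeka ∩ Ravi ∩ Jun ∩ Zheng ∩ Yolanda: 13:40–13:50, 14:20–14:50.
Restricted to 08:40–15:20: 13:40–13:50, 14:20–14:50.
Windows ≥ 20 min: 14:20–14:50.

14:20–14:50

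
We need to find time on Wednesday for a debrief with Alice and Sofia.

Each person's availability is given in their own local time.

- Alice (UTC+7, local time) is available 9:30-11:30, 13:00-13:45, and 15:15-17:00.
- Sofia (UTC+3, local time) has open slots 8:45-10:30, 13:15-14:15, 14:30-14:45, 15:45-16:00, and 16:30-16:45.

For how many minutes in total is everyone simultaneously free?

45 minutes

Alice → UTC: 02:30–04:30, 06:00–06:45, 08:15–10:00.
Sofia → UTC: 05:45–07:30, 10:15–11:15, 11:30–11:45, 12:45–13:00, 13:30–13:45.
Alice ∩ Sofia: 06:00–06:45.
Total common minutes: 45.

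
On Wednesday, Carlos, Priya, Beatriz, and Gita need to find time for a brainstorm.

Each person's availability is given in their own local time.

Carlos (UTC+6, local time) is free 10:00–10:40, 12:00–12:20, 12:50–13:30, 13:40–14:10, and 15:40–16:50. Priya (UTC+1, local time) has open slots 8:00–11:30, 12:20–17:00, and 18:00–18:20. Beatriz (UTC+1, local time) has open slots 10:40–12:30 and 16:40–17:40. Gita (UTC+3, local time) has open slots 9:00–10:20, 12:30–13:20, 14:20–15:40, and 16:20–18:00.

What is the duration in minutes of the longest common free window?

40 minutes

Carlos → UTC: 04:00–04:40, 06:00–06:20, 06:50–07:30, 07:40–08:10, 09:40–10:50.
Priya → UTC: 07:00–10:30, 11:20–16:00, 17:00–17:20.
Beatriz → UTC: 09:40–11:30, 15:40–16:40.
Gita → UTC: 06:00–07:20, 09:30–10:20, 11:20–12:40, 13:20–15:00.
Carlos ∩ Priya: 07:00–07:30, 07:40–08:10, 09:40–10:30.
Carlos ∩ Priya ∩ Beatriz: 09:40–10:30.
Carlos ∩ Priya ∩ Beatriz ∩ Gita: 09:40–10:20.
Single common window of 40 minutes.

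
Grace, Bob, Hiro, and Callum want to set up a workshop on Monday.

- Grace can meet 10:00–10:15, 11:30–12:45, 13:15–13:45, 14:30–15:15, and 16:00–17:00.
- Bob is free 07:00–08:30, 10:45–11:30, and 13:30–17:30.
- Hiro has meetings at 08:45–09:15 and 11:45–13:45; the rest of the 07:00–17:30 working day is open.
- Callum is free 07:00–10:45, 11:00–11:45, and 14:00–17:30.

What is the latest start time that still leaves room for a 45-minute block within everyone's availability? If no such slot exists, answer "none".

16:15

Hiro free within 07:00–17:30: 07:00–08:45, 09:15–11:45, 13:45–17:30.
Grace ∩ Bob: 13:30–13:45, 14:30–15:15, 16:00–17:00.
Grace ∩ Bob ∩ Hiro: 14:30–15:15, 16:00–17:00.
Grace ∩ Bob ∩ Hiro ∩ Callum: 14:30–15:15, 16:00–17:00.
Windows ≥ 45 min: 14:30–15:15, 16:00–17:00.
Latest start in the last window 16:00–17:00 is 17:00 − 45 min = 16:15.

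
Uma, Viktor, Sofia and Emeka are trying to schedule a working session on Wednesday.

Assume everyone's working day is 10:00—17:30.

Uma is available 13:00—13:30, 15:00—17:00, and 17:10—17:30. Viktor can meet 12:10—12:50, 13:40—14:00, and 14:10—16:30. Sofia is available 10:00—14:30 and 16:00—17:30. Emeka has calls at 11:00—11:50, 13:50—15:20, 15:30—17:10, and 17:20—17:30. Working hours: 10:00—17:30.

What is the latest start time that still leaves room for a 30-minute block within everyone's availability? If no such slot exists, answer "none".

Emeka free within 10:00–17:30: 10:00–11:00, 11:50–13:50, 15:20–15:30, 17:10–17:20.
Uma ∩ Viktor: 15:00–16:30.
Uma ∩ Viktor ∩ Sofia: 16:00–16:30.
Uma ∩ Viktor ∩ Sofia ∩ Emeka: (none).
Windows ≥ 30 min: (none).

none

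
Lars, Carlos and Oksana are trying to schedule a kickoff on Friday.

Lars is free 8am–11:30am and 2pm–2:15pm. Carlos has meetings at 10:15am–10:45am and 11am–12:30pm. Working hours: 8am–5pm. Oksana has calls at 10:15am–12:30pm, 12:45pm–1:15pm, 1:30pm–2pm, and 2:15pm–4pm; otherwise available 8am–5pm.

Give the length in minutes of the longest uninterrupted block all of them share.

135 minutes

Carlos free within 08:00–17:00: 08:00–10:15, 10:45–11:00, 12:30–17:00.
Oksana free within 08:00–17:00: 08:00–10:15, 12:30–12:45, 13:15–13:30, 14:00–14:15, 16:00–17:00.
Lars ∩ Carlos: 08:00–10:15, 10:45–11:00, 14:00–14:15.
Lars ∩ Carlos ∩ Oksana: 08:00–10:15, 14:00–14:15.
Common window lengths: 135, 15 min; longest is 135.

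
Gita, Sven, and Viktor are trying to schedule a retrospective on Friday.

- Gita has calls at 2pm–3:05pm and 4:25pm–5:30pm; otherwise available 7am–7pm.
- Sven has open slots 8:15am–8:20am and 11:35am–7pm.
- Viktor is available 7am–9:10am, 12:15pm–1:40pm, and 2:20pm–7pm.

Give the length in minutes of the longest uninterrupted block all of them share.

Gita free within 07:00–19:00: 07:00–14:00, 15:05–16:25, 17:30–19:00.
Gita ∩ Sven: 08:15–08:20, 11:35–14:00, 15:05–16:25, 17:30–19:00.
Gita ∩ Sven ∩ Viktor: 08:15–08:20, 12:15–13:40, 15:05–16:25, 17:30–19:00.
Common window lengths: 5, 85, 80, 90 min; longest is 90.

90 minutes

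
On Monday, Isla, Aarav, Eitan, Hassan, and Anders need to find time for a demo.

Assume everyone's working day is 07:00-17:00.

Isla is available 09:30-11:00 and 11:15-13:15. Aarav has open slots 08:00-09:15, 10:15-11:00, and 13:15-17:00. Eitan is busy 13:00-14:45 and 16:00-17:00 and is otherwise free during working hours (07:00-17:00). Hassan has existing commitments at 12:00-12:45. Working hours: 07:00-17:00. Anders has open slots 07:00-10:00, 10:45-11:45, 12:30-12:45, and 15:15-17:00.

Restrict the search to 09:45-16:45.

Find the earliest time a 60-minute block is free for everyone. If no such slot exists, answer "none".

Eitan free within 07:00–17:00: 07:00–13:00, 14:45–16:00.
Hassan free within 07:00–17:00: 07:00–12:00, 12:45–17:00.
Isla ∩ Aarav: 10:15–11:00.
Isla ∩ Aarav ∩ Eitan: 10:15–11:00.
Isla ∩ Aarav ∩ Eitan ∩ Hassan: 10:15–11:00.
Isla ∩ Aarav ∩ Eitan ∩ Hassan ∩ Anders: 10:45–11:00.
Restricted to 09:45–16:45: 10:45–11:00.
Windows ≥ 60 min: (none).

none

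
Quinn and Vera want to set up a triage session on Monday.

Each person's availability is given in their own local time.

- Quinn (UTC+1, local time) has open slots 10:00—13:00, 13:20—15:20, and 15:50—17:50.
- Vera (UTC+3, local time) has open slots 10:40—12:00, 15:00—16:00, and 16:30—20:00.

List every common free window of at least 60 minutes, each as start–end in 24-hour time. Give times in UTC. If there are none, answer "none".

14:50–16:50

Quinn → UTC: 09:00–12:00, 12:20–14:20, 14:50–16:50.
Vera → UTC: 07:40–09:00, 12:00–13:00, 13:30–17:00.
Quinn ∩ Vera: 12:20–13:00, 13:30–14:20, 14:50–16:50.
Windows ≥ 60 min: 14:50–16:50.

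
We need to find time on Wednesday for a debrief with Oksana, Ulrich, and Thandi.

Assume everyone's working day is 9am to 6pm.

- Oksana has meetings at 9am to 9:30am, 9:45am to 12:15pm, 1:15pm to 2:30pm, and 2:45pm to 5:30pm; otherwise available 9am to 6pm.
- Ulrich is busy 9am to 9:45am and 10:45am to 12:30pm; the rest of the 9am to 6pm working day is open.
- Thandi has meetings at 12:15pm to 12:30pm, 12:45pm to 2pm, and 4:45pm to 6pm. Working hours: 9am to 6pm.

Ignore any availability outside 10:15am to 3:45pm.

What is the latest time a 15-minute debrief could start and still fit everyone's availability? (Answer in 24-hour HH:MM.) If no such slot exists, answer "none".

Oksana free within 09:00–18:00: 09:30–09:45, 12:15–13:15, 14:30–14:45, 17:30–18:00.
Ulrich free within 09:00–18:00: 09:45–10:45, 12:30–18:00.
Thandi free within 09:00–18:00: 09:00–12:15, 12:30–12:45, 14:00–16:45.
Oksana ∩ Ulrich: 12:30–13:15, 14:30–14:45, 17:30–18:00.
Oksana ∩ Ulrich ∩ Thandi: 12:30–12:45, 14:30–14:45.
Restricted to 10:15–15:45: 12:30–12:45, 14:30–14:45.
Windows ≥ 15 min: 12:30–12:45, 14:30–14:45.
Latest start in the last window 14:30–14:45 is 14:45 − 15 min = 14:30.

14:30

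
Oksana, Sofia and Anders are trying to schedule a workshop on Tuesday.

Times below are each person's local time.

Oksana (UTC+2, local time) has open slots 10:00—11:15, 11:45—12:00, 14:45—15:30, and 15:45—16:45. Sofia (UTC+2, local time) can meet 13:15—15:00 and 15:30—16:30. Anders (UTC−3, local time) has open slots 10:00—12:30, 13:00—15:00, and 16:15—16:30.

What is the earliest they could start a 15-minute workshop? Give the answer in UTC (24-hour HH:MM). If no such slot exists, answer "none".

Oksana → UTC: 08:00–09:15, 09:45–10:00, 12:45–13:30, 13:45–14:45.
Sofia → UTC: 11:15–13:00, 13:30–14:30.
Anders → UTC: 13:00–15:30, 16:00–18:00, 19:15–19:30.
Oksana ∩ Sofia: 12:45–13:00, 13:45–14:30.
Oksana ∩ Sofia ∩ Anders: 13:45–14:30.
Windows ≥ 15 min: 13:45–14:30.
Earliest such window starts at 13:45.

13:45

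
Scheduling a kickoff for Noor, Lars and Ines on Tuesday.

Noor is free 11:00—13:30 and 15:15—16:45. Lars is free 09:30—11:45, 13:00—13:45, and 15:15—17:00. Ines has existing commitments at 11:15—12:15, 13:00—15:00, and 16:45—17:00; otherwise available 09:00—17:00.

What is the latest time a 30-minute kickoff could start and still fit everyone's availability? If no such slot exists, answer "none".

16:15

Ines free within 09:00–17:00: 09:00–11:15, 12:15–13:00, 15:00–16:45.
Noor ∩ Lars: 11:00–11:45, 13:00–13:30, 15:15–16:45.
Noor ∩ Lars ∩ Ines: 11:00–11:15, 15:15–16:45.
Windows ≥ 30 min: 15:15–16:45.
Latest start in the last window 15:15–16:45 is 16:45 − 30 min = 16:15.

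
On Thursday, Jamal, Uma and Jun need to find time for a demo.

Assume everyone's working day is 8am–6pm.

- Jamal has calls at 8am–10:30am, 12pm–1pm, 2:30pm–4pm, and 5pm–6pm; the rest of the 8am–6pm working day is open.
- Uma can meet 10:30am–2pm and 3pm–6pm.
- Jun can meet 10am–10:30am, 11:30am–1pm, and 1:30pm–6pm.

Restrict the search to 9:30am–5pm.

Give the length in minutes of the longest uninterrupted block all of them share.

Jamal free within 08:00–18:00: 10:30–12:00, 13:00–14:30, 16:00–17:00.
Jamal ∩ Uma: 10:30–12:00, 13:00–14:00, 16:00–17:00.
Jamal ∩ Uma ∩ Jun: 11:30–12:00, 13:30–14:00, 16:00–17:00.
Restricted to 09:30–17:00: 11:30–12:00, 13:30–14:00, 16:00–17:00.
Common window lengths: 30, 30, 60 min; longest is 60.

60 minutes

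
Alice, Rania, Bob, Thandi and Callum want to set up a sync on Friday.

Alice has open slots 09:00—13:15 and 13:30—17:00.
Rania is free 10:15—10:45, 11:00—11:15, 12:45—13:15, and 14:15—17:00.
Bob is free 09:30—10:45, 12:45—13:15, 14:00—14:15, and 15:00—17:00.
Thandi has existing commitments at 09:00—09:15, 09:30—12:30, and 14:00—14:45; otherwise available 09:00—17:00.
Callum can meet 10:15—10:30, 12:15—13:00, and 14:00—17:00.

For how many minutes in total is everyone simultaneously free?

135 minutes

Thandi free within 09:00–17:00: 09:15–09:30, 12:30–14:00, 14:45–17:00.
Alice ∩ Rania: 10:15–10:45, 11:00–11:15, 12:45–13:15, 14:15–17:00.
Alice ∩ Rania ∩ Bob: 10:15–10:45, 12:45–13:15, 15:00–17:00.
Alice ∩ Rania ∩ Bob ∩ Thandi: 12:45–13:15, 15:00–17:00.
Alice ∩ Rania ∩ Bob ∩ Thandi ∩ Callum: 12:45–13:00, 15:00–17:00.
Total common minutes: 15 + 120 = 135.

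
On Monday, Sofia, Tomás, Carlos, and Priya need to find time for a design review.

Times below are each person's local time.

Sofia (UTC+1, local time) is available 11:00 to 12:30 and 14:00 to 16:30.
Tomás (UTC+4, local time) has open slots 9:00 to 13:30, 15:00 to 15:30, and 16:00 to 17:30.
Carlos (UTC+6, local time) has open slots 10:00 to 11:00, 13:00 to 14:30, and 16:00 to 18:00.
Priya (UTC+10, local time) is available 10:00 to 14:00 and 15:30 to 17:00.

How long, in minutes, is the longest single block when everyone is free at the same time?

Sofia → UTC: 10:00–11:30, 13:00–15:30.
Tomás → UTC: 05:00–09:30, 11:00–11:30, 12:00–13:30.
Carlos → UTC: 04:00–05:00, 07:00–08:30, 10:00–12:00.
Priya → UTC: 00:00–04:00, 05:30–07:00.
Sofia ∩ Tomás: 11:00–11:30, 13:00–13:30.
Sofia ∩ Tomás ∩ Carlos: 11:00–11:30.
Sofia ∩ Tomás ∩ Carlos ∩ Priya: (none).
No common window.

0 minutes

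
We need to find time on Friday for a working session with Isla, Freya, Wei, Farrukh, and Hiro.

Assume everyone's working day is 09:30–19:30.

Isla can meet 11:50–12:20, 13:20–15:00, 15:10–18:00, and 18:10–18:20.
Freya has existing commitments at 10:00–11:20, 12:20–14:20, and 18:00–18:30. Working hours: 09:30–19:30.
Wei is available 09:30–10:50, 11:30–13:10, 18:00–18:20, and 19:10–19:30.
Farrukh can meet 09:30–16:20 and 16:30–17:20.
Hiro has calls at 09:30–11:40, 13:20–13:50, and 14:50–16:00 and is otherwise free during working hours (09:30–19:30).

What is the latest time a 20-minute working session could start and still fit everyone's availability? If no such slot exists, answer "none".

12:00

Freya free within 09:30–19:30: 09:30–10:00, 11:20–12:20, 14:20–18:00, 18:30–19:30.
Hiro free within 09:30–19:30: 11:40–13:20, 13:50–14:50, 16:00–19:30.
Isla ∩ Freya: 11:50–12:20, 14:20–15:00, 15:10–18:00.
Isla ∩ Freya ∩ Wei: 11:50–12:20.
Isla ∩ Freya ∩ Wei ∩ Farrukh: 11:50–12:20.
Isla ∩ Freya ∩ Wei ∩ Farrukh ∩ Hiro: 11:50–12:20.
Windows ≥ 20 min: 11:50–12:20.
Latest start in the last window 11:50–12:20 is 12:20 − 20 min = 12:00.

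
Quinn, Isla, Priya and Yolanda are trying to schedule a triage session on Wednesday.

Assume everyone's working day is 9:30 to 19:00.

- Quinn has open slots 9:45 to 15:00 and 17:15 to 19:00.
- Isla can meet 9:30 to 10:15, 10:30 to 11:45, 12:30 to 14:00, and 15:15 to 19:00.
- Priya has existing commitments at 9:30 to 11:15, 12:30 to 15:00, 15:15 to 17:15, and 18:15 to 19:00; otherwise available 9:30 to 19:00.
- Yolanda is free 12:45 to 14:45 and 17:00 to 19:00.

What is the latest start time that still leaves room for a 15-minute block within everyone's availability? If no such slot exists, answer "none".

Priya free within 09:30–19:00: 11:15–12:30, 15:00–15:15, 17:15–18:15.
Quinn ∩ Isla: 09:45–10:15, 10:30–11:45, 12:30–14:00, 17:15–19:00.
Quinn ∩ Isla ∩ Priya: 11:15–11:45, 17:15–18:15.
Quinn ∩ Isla ∩ Priya ∩ Yolanda: 17:15–18:15.
Windows ≥ 15 min: 17:15–18:15.
Latest start in the last window 17:15–18:15 is 18:15 − 15 min = 18:00.

18:00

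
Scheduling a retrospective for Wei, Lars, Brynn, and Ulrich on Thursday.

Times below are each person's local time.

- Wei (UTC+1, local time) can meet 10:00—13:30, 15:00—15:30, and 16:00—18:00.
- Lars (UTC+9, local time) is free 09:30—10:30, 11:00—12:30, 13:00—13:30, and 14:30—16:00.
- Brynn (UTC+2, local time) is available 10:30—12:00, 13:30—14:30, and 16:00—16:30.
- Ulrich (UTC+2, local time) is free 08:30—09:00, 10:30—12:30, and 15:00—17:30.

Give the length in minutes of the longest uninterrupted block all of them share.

0 minutes

Wei → UTC: 09:00–12:30, 14:00–14:30, 15:00–17:00.
Lars → UTC: 00:30–01:30, 02:00–03:30, 04:00–04:30, 05:30–07:00.
Brynn → UTC: 08:30–10:00, 11:30–12:30, 14:00–14:30.
Ulrich → UTC: 06:30–07:00, 08:30–10:30, 13:00–15:30.
Wei ∩ Lars: (none).
Wei ∩ Lars ∩ Brynn: (none).
Wei ∩ Lars ∩ Brynn ∩ Ulrich: (none).
No common window.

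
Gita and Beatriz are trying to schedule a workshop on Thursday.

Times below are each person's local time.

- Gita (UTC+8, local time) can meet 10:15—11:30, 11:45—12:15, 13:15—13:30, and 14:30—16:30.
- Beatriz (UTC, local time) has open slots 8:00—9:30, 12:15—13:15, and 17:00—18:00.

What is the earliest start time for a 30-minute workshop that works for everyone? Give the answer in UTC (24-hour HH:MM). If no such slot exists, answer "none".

08:00

Gita → UTC: 02:15–03:30, 03:45–04:15, 05:15–05:30, 06:30–08:30.
Beatriz → UTC: 08:00–09:30, 12:15–13:15, 17:00–18:00.
Gita ∩ Beatriz: 08:00–08:30.
Windows ≥ 30 min: 08:00–08:30.
Earliest such window starts at 08:00.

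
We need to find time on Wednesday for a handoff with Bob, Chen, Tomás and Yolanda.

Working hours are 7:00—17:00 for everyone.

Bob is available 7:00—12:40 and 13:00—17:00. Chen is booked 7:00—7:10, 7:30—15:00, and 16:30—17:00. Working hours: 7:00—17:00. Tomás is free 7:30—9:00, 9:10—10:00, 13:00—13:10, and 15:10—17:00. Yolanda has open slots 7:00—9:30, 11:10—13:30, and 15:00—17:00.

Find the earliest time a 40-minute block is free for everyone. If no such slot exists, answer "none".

Chen free within 07:00–17:00: 07:10–07:30, 15:00–16:30.
Bob ∩ Chen: 07:10–07:30, 15:00–16:30.
Bob ∩ Chen ∩ Tomás: 15:10–16:30.
Bob ∩ Chen ∩ Tomás ∩ Yolanda: 15:10–16:30.
Windows ≥ 40 min: 15:10–16:30.
Earliest such window starts at 15:10.

15:10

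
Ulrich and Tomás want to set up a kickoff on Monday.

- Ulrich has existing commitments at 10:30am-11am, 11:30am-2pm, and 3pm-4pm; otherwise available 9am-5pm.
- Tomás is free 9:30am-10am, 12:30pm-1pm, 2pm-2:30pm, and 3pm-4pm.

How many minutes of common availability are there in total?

60 minutes

Ulrich free within 09:00–17:00: 09:00–10:30, 11:00–11:30, 14:00–15:00, 16:00–17:00.
Ulrich ∩ Tomás: 09:30–10:00, 14:00–14:30.
Total common minutes: 30 + 30 = 60.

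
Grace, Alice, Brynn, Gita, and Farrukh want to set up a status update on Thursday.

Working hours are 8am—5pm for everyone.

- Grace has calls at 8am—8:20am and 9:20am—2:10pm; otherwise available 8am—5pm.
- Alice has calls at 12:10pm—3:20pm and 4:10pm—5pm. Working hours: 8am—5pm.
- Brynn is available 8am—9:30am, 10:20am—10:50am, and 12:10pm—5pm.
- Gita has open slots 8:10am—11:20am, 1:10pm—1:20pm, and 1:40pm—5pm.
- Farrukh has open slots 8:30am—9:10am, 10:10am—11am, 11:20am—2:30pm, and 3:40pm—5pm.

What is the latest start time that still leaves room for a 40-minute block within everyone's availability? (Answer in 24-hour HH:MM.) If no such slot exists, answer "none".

Grace free within 08:00–17:00: 08:20–09:20, 14:10–17:00.
Alice free within 08:00–17:00: 08:00–12:10, 15:20–16:10.
Grace ∩ Alice: 08:20–09:20, 15:20–16:10.
Grace ∩ Alice ∩ Brynn: 08:20–09:20, 15:20–16:10.
Grace ∩ Alice ∩ Brynn ∩ Gita: 08:20–09:20, 15:20–16:10.
Grace ∩ Alice ∩ Brynn ∩ Gita ∩ Farrukh: 08:30–09:10, 15:40–16:10.
Windows ≥ 40 min: 08:30–09:10.
Latest start in the last window 08:30–09:10 is 09:10 − 40 min = 08:30.

08:30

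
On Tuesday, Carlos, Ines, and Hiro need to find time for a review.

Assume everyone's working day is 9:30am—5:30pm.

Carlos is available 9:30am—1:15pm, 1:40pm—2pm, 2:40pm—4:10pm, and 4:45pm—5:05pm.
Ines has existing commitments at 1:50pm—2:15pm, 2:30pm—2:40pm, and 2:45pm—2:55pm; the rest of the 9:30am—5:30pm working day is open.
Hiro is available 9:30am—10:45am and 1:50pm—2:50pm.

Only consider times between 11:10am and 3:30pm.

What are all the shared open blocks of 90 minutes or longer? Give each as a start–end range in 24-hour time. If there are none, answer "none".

none

Ines free within 09:30–17:30: 09:30–13:50, 14:15–14:30, 14:40–14:45, 14:55–17:30.
Carlos ∩ Ines: 09:30–13:15, 13:40–13:50, 14:40–14:45, 14:55–16:10, 16:45–17:05.
Carlos ∩ Ines ∩ Hiro: 09:30–10:45, 14:40–14:45.
Restricted to 11:10–15:30: 14:40–14:45.
Windows ≥ 90 min: (none).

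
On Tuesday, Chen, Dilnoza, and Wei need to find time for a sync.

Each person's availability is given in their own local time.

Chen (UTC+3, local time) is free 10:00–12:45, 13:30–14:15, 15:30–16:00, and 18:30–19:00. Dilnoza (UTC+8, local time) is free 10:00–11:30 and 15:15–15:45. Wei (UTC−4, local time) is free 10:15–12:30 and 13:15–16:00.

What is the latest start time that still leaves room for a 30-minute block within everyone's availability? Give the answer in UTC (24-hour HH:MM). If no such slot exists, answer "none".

none

Chen → UTC: 07:00–09:45, 10:30–11:15, 12:30–13:00, 15:30–16:00.
Dilnoza → UTC: 02:00–03:30, 07:15–07:45.
Wei → UTC: 14:15–16:30, 17:15–20:00.
Chen ∩ Dilnoza: 07:15–07:45.
Chen ∩ Dilnoza ∩ Wei: (none).
Windows ≥ 30 min: (none).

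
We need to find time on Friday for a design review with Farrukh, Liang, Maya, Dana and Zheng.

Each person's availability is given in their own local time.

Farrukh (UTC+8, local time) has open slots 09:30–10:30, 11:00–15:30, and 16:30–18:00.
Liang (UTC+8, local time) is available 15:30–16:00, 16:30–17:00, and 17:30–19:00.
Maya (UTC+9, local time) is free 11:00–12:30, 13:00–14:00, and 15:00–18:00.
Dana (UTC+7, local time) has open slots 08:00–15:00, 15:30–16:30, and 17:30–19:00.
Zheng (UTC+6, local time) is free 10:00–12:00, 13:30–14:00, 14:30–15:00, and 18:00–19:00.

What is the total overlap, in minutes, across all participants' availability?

30 minutes

Farrukh → UTC: 01:30–02:30, 03:00–07:30, 08:30–10:00.
Liang → UTC: 07:30–08:00, 08:30–09:00, 09:30–11:00.
Maya → UTC: 02:00–03:30, 04:00–05:00, 06:00–09:00.
Dana → UTC: 01:00–08:00, 08:30–09:30, 10:30–12:00.
Zheng → UTC: 04:00–06:00, 07:30–08:00, 08:30–09:00, 12:00–13:00.
Farrukh ∩ Liang: 08:30–09:00, 09:30–10:00.
Farrukh ∩ Liang ∩ Maya: 08:30–09:00.
Farrukh ∩ Liang ∩ Maya ∩ Dana: 08:30–09:00.
Farrukh ∩ Liang ∩ Maya ∩ Dana ∩ Zheng: 08:30–09:00.
Total common minutes: 30.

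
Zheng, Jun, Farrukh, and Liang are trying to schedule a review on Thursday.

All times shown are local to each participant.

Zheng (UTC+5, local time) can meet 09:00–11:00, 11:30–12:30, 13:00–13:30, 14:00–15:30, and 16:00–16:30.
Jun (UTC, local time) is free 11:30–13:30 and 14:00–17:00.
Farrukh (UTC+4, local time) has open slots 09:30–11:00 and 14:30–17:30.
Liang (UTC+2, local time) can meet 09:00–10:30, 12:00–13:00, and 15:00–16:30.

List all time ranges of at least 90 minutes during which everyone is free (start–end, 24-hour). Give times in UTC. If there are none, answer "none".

none

Zheng → UTC: 04:00–06:00, 06:30–07:30, 08:00–08:30, 09:00–10:30, 11:00–11:30.
Jun → UTC: 11:30–13:30, 14:00–17:00.
Farrukh → UTC: 05:30–07:00, 10:30–13:30.
Liang → UTC: 07:00–08:30, 10:00–11:00, 13:00–14:30.
Zheng ∩ Jun: (none).
Zheng ∩ Jun ∩ Farrukh: (none).
Zheng ∩ Jun ∩ Farrukh ∩ Liang: (none).
Windows ≥ 90 min: (none).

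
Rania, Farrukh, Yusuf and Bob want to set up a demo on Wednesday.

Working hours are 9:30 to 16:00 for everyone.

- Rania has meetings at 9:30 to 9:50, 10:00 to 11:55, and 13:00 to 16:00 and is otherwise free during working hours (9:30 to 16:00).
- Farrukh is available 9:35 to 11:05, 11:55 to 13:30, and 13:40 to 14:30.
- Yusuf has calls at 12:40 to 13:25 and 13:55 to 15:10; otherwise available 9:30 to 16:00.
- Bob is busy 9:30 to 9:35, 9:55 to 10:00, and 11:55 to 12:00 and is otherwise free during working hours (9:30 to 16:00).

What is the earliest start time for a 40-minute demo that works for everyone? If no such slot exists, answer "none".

Rania free within 09:30–16:00: 09:50–10:00, 11:55–13:00.
Yusuf free within 09:30–16:00: 09:30–12:40, 13:25–13:55, 15:10–16:00.
Bob free within 09:30–16:00: 09:35–09:55, 10:00–11:55, 12:00–16:00.
Rania ∩ Farrukh: 09:50–10:00, 11:55–13:00.
Rania ∩ Farrukh ∩ Yusuf: 09:50–10:00, 11:55–12:40.
Rania ∩ Farrukh ∩ Yusuf ∩ Bob: 09:50–09:55, 12:00–12:40.
Windows ≥ 40 min: 12:00–12:40.
Earliest such window starts at 12:00.

12:00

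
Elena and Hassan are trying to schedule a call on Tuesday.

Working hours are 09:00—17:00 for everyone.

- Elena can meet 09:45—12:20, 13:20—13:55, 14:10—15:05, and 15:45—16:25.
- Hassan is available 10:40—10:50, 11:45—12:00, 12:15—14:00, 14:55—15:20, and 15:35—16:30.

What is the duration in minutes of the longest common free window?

Elena ∩ Hassan: 10:40–10:50, 11:45–12:00, 12:15–12:20, 13:20–13:55, 14:55–15:05, 15:45–16:25.
Common window lengths: 10, 15, 5, 35, 10, 40 min; longest is 40.

40 minutes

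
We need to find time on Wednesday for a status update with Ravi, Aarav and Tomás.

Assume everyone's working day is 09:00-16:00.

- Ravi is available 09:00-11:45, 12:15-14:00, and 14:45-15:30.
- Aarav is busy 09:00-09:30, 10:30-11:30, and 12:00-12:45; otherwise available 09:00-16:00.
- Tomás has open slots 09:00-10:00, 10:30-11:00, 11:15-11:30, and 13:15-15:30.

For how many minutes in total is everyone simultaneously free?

Aarav free within 09:00–16:00: 09:30–10:30, 11:30–12:00, 12:45–16:00.
Ravi ∩ Aarav: 09:30–10:30, 11:30–11:45, 12:45–14:00, 14:45–15:30.
Ravi ∩ Aarav ∩ Tomás: 09:30–10:00, 13:15–14:00, 14:45–15:30.
Total common minutes: 30 + 45 + 45 = 120.

120 minutes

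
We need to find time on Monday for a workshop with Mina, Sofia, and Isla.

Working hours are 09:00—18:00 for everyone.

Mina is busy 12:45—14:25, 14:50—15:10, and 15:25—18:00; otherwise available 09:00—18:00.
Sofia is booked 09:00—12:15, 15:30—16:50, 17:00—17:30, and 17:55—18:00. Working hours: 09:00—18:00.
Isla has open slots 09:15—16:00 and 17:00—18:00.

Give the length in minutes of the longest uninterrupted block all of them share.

30 minutes

Mina free within 09:00–18:00: 09:00–12:45, 14:25–14:50, 15:10–15:25.
Sofia free within 09:00–18:00: 12:15–15:30, 16:50–17:00, 17:30–17:55.
Mina ∩ Sofia: 12:15–12:45, 14:25–14:50, 15:10–15:25.
Mina ∩ Sofia ∩ Isla: 12:15–12:45, 14:25–14:50, 15:10–15:25.
Common window lengths: 30, 25, 15 min; longest is 30.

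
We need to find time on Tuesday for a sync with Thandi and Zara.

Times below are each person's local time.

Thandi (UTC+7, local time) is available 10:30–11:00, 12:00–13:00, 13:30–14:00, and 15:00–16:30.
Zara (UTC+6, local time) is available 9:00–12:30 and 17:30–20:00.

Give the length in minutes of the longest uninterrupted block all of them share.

60 minutes

Thandi → UTC: 03:30–04:00, 05:00–06:00, 06:30–07:00, 08:00–09:30.
Zara → UTC: 03:00–06:30, 11:30–14:00.
Thandi ∩ Zara: 03:30–04:00, 05:00–06:00.
Common window lengths: 30, 60 min; longest is 60.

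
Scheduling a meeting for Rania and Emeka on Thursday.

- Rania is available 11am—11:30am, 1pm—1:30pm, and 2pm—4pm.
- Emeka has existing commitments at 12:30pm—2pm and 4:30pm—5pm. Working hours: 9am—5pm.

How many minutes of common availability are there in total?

Emeka free within 09:00–17:00: 09:00–12:30, 14:00–16:30.
Rania ∩ Emeka: 11:00–11:30, 14:00–16:00.
Total common minutes: 30 + 120 = 150.

150 minutes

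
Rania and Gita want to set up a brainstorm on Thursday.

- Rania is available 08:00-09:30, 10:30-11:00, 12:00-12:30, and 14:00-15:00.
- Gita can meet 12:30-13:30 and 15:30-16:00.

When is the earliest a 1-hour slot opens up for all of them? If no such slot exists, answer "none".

Rania ∩ Gita: (none).
Windows ≥ 60 min: (none).

none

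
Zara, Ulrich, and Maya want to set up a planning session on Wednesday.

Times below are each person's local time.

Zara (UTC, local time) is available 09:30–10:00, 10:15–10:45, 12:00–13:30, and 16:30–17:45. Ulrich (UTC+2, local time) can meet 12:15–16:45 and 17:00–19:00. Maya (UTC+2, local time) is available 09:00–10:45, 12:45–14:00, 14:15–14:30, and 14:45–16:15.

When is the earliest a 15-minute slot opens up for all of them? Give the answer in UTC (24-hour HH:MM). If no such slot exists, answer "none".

Zara → UTC: 09:30–10:00, 10:15–10:45, 12:00–13:30, 16:30–17:45.
Ulrich → UTC: 10:15–14:45, 15:00–17:00.
Maya → UTC: 07:00–08:45, 10:45–12:00, 12:15–12:30, 12:45–14:15.
Zara ∩ Ulrich: 10:15–10:45, 12:00–13:30, 16:30–17:00.
Zara ∩ Ulrich ∩ Maya: 12:15–12:30, 12:45–13:30.
Windows ≥ 15 min: 12:15–12:30, 12:45–13:30.
Earliest such window starts at 12:15.

12:15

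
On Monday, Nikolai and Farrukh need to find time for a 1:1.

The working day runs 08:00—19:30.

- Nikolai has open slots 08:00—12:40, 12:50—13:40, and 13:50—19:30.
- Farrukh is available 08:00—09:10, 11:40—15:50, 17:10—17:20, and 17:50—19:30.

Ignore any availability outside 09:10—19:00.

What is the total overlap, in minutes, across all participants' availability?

310 minutes

Nikolai ∩ Farrukh: 08:00–09:10, 11:40–12:40, 12:50–13:40, 13:50–15:50, 17:10–17:20, 17:50–19:30.
Restricted to 09:10–19:00: 11:40–12:40, 12:50–13:40, 13:50–15:50, 17:10–17:20, 17:50–19:00.
Total common minutes: 60 + 50 + 120 + 10 + 70 = 310.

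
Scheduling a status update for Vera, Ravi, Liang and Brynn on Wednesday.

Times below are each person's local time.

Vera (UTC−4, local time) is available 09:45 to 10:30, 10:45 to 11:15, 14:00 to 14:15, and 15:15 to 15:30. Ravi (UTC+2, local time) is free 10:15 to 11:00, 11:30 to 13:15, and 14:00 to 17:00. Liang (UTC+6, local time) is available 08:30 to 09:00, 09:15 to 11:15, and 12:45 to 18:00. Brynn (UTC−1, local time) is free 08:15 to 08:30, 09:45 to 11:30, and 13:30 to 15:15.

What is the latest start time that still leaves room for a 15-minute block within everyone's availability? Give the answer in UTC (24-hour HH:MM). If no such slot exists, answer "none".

Vera → UTC: 13:45–14:30, 14:45–15:15, 18:00–18:15, 19:15–19:30.
Ravi → UTC: 08:15–09:00, 09:30–11:15, 12:00–15:00.
Liang → UTC: 02:30–03:00, 03:15–05:15, 06:45–12:00.
Brynn → UTC: 09:15–09:30, 10:45–12:30, 14:30–16:15.
Vera ∩ Ravi: 13:45–14:30, 14:45–15:00.
Vera ∩ Ravi ∩ Liang: (none).
Vera ∩ Ravi ∩ Liang ∩ Brynn: (none).
Windows ≥ 15 min: (none).

none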